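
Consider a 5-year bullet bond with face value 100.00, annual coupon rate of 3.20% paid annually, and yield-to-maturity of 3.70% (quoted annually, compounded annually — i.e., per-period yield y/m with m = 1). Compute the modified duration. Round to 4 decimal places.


Answer: Modified duration = 4.5279

Derivation:
Coupon per period c = face * coupon_rate / m = 3.200000
Periods per year m = 1; per-period yield y/m = 0.037000
Number of cashflows N = 5
Cashflows (t years, CF_t, discount factor 1/(1+y/m)^(m*t), PV):
  t = 1.0000: CF_t = 3.200000, DF = 0.964320, PV = 3.085824
  t = 2.0000: CF_t = 3.200000, DF = 0.929913, PV = 2.975723
  t = 3.0000: CF_t = 3.200000, DF = 0.896734, PV = 2.869549
  t = 4.0000: CF_t = 3.200000, DF = 0.864739, PV = 2.767164
  t = 5.0000: CF_t = 103.200000, DF = 0.833885, PV = 86.056943
Price P = sum_t PV_t = 97.755204
First compute Macaulay numerator sum_t t * PV_t:
  t * PV_t at t = 1.0000: 3.085824
  t * PV_t at t = 2.0000: 5.951446
  t * PV_t at t = 3.0000: 8.608648
  t * PV_t at t = 4.0000: 11.068657
  t * PV_t at t = 5.0000: 430.284716
Macaulay duration D = 458.999291 / 97.755204 = 4.695395
Modified duration = D / (1 + y/m) = 4.695395 / (1 + 0.037000) = 4.527864


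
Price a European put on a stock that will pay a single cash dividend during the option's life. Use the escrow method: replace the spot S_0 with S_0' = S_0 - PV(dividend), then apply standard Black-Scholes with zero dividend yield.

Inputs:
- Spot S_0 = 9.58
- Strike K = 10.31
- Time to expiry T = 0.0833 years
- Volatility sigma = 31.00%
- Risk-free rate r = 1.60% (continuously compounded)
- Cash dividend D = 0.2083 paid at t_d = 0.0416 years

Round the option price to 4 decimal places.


Answer: Price = 0.9907

Derivation:
PV(D) = D * exp(-r * t_d) = 0.2083 * 0.99933462 = 0.20816140
S_0' = S_0 - PV(D) = 9.5800 - 0.20816140 = 9.37183860
d1 = (ln(S_0'/K) + (r + sigma^2/2)*T) / (sigma*sqrt(T)) = -1.00668641
d2 = d1 - sigma*sqrt(T) = -1.09615780
exp(-rT) = 0.99866809
N(-d1) = 0.84295725; N(-d2) = 0.86349514
P = K * exp(-rT) * N(-d2) - S_0' * N(-d1) = 10.3100 * 0.99866809 * 0.86349514 - 9.37183860 * 0.84295725 = 0.9907


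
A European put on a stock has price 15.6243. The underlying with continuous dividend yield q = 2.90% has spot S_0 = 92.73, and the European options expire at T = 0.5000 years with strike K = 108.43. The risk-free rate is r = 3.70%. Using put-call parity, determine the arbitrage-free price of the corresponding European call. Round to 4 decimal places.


Answer: Call price = 0.5769

Derivation:
Put-call parity: C - P = S_0 * exp(-qT) - K * exp(-rT).
S_0 * exp(-qT) = 92.7300 * 0.98560462 = 91.39511630
K * exp(-rT) = 108.4300 * 0.98167007 = 106.44248619
C = P + S*exp(-qT) - K*exp(-rT)
C = 15.6243 + 91.39511630 - 106.44248619 = 0.5769


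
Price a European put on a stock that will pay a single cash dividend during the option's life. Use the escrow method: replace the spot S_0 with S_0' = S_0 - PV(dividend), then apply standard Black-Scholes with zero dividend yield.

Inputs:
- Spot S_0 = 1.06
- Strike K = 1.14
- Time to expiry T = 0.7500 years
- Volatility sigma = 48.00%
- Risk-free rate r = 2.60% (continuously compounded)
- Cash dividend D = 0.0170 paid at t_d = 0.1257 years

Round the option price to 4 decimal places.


PV(D) = D * exp(-r * t_d) = 0.0170 * 0.99673713 = 0.01694453
S_0' = S_0 - PV(D) = 1.0600 - 0.01694453 = 1.04305547
d1 = (ln(S_0'/K) + (r + sigma^2/2)*T) / (sigma*sqrt(T)) = 0.04095842
d2 = d1 - sigma*sqrt(T) = -0.37473378
exp(-rT) = 0.98068890
N(-d1) = 0.48366452; N(-d2) = 0.64607077
P = K * exp(-rT) * N(-d2) - S_0' * N(-d1) = 1.1400 * 0.98068890 * 0.64607077 - 1.04305547 * 0.48366452 = 0.2178

Answer: Price = 0.2178


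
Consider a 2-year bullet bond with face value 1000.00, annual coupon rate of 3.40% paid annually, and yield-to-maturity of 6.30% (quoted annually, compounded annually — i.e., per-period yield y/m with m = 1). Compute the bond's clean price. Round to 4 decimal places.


Coupon per period c = face * coupon_rate / m = 34.000000
Periods per year m = 1; per-period yield y/m = 0.063000
Number of cashflows N = 2
Cashflows (t years, CF_t, discount factor 1/(1+y/m)^(m*t), PV):
  t = 1.0000: CF_t = 34.000000, DF = 0.940734, PV = 31.984948
  t = 2.0000: CF_t = 1034.000000, DF = 0.884980, PV = 915.069351
Price P = sum_t PV_t = 947.054300

Answer: Price = 947.0543


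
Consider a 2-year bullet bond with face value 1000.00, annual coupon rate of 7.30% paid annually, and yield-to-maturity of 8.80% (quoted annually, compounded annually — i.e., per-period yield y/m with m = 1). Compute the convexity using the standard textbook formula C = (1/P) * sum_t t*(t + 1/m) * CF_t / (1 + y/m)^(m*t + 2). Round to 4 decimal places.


Coupon per period c = face * coupon_rate / m = 73.000000
Periods per year m = 1; per-period yield y/m = 0.088000
Number of cashflows N = 2
Cashflows (t years, CF_t, discount factor 1/(1+y/m)^(m*t), PV):
  t = 1.0000: CF_t = 73.000000, DF = 0.919118, PV = 67.095588
  t = 2.0000: CF_t = 1073.000000, DF = 0.844777, PV = 906.445988
Price P = sum_t PV_t = 973.541577
Convexity numerator sum_t t*(t + 1/m) * CF_t / (1+y/m)^(m*t + 2):
  t = 1.0000: term = 113.361653
  t = 2.0000: term = 4594.469691
Convexity = (1/P) * sum = 4707.831344 / 973.541577 = 4.835778

Answer: Convexity = 4.8358


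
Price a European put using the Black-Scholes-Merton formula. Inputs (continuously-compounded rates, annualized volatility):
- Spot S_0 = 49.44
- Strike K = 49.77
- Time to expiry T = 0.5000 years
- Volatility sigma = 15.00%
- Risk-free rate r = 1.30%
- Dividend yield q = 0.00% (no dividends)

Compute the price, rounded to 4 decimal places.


d1 = (ln(S/K) + (r - q + 0.5*sigma^2) * T) / (sigma * sqrt(T)) = 0.05159447
d2 = d1 - sigma * sqrt(T) = -0.05447154
exp(-rT) = 0.99352108; exp(-qT) = 1.00000000
P = K * exp(-rT) * N(-d2) - S_0 * exp(-qT) * N(-d1)
N(-d1) = 0.47942591; N(-d2) = 0.52172026
P = 49.7700 * 0.99352108 * 0.52172026 - 49.4400 * 1.00000000 * 0.47942591 = 2.0950

Answer: Price = 2.0950


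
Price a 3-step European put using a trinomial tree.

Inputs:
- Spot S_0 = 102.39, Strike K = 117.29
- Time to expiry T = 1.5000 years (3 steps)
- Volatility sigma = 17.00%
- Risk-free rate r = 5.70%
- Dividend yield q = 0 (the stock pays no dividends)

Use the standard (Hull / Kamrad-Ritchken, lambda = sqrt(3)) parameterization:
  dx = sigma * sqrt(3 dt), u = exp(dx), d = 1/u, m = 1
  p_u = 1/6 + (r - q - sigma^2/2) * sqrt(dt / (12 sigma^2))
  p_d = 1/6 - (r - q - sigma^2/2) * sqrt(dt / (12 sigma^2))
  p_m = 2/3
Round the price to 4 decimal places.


dt = T/N = 0.500000; dx = sigma*sqrt(3*dt) = 0.208207
u = exp(dx) = 1.231468; d = 1/u = 0.812039
p_u = 0.217758, p_m = 0.666667, p_d = 0.115576
Discount per step: exp(-r*dt) = 0.971902
Stock lattice S(k, j) with j the centered position index:
  k=0: S(0,+0) = 102.3900
  k=1: S(1,-1) = 83.1447; S(1,+0) = 102.3900; S(1,+1) = 126.0900
  k=2: S(2,-2) = 67.5168; S(2,-1) = 83.1447; S(2,+0) = 102.3900; S(2,+1) = 126.0900; S(2,+2) = 155.2757
  k=3: S(3,-3) = 54.8263; S(3,-2) = 67.5168; S(3,-1) = 83.1447; S(3,+0) = 102.3900; S(3,+1) = 126.0900; S(3,+2) = 155.2757; S(3,+3) = 191.2170
Terminal payoffs V(N, j) = max(K - S_T, 0):
  V(3,-3) = 62.463746; V(3,-2) = 49.773245; V(3,-1) = 34.145303; V(3,+0) = 14.900000; V(3,+1) = 0.000000; V(3,+2) = 0.000000; V(3,+3) = 0.000000
Backward induction: V(k, j) = exp(-r*dt) * [p_u * V(k+1, j+1) + p_m * V(k+1, j) + p_d * V(k+1, j-1)]
  V(2,-2) = exp(-r*dt) * [p_u*34.145303 + p_m*49.773245 + p_d*62.463746] = 46.492746
  V(2,-1) = exp(-r*dt) * [p_u*14.900000 + p_m*34.145303 + p_d*49.773245] = 30.868295
  V(2,+0) = exp(-r*dt) * [p_u*0.000000 + p_m*14.900000 + p_d*34.145303] = 13.489709
  V(2,+1) = exp(-r*dt) * [p_u*0.000000 + p_m*0.000000 + p_d*14.900000] = 1.673690
  V(2,+2) = exp(-r*dt) * [p_u*0.000000 + p_m*0.000000 + p_d*0.000000] = 0.000000
  V(1,-1) = exp(-r*dt) * [p_u*13.489709 + p_m*30.868295 + p_d*46.492746] = 28.078042
  V(1,+0) = exp(-r*dt) * [p_u*1.673690 + p_m*13.489709 + p_d*30.868295] = 12.562051
  V(1,+1) = exp(-r*dt) * [p_u*0.000000 + p_m*1.673690 + p_d*13.489709] = 2.599717
  V(0,+0) = exp(-r*dt) * [p_u*2.599717 + p_m*12.562051 + p_d*28.078042] = 11.843548

Answer: Price = V(0,0) = 11.8435


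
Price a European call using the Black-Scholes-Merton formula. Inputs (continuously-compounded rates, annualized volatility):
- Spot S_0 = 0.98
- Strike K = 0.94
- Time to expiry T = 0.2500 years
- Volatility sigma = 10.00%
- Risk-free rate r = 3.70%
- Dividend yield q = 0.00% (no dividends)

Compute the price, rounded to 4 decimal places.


d1 = (ln(S/K) + (r - q + 0.5*sigma^2) * T) / (sigma * sqrt(T)) = 1.04345393
d2 = d1 - sigma * sqrt(T) = 0.99345393
exp(-rT) = 0.99079265; exp(-qT) = 1.00000000
C = S_0 * exp(-qT) * N(d1) - K * exp(-rT) * N(d2)
N(d1) = 0.85163095; N(d2) = 0.83975560
C = 0.9800 * 1.00000000 * 0.85163095 - 0.9400 * 0.99079265 * 0.83975560 = 0.0525

Answer: Price = 0.0525


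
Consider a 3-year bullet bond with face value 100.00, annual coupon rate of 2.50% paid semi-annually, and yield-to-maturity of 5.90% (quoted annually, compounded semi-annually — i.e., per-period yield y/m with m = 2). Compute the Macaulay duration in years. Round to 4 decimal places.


Answer: Macaulay duration = 2.9034 years

Derivation:
Coupon per period c = face * coupon_rate / m = 1.250000
Periods per year m = 2; per-period yield y/m = 0.029500
Number of cashflows N = 6
Cashflows (t years, CF_t, discount factor 1/(1+y/m)^(m*t), PV):
  t = 0.5000: CF_t = 1.250000, DF = 0.971345, PV = 1.214182
  t = 1.0000: CF_t = 1.250000, DF = 0.943512, PV = 1.179390
  t = 1.5000: CF_t = 1.250000, DF = 0.916476, PV = 1.145595
  t = 2.0000: CF_t = 1.250000, DF = 0.890214, PV = 1.112768
  t = 2.5000: CF_t = 1.250000, DF = 0.864706, PV = 1.080882
  t = 3.0000: CF_t = 101.250000, DF = 0.839928, PV = 85.042678
Price P = sum_t PV_t = 90.775493
Macaulay numerator sum_t t * PV_t:
  t * PV_t at t = 0.5000: 0.607091
  t * PV_t at t = 1.0000: 1.179390
  t * PV_t at t = 1.5000: 1.718392
  t * PV_t at t = 2.0000: 2.225536
  t * PV_t at t = 2.5000: 2.702205
  t * PV_t at t = 3.0000: 255.128033
Macaulay duration D = (sum_t t * PV_t) / P = 263.560646 / 90.775493 = 2.903434


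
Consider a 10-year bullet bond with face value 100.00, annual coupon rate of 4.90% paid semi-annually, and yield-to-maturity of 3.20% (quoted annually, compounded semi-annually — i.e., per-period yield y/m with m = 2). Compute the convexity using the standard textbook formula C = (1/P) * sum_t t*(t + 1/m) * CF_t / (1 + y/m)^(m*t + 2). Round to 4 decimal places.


Answer: Convexity = 77.2622

Derivation:
Coupon per period c = face * coupon_rate / m = 2.450000
Periods per year m = 2; per-period yield y/m = 0.016000
Number of cashflows N = 20
Cashflows (t years, CF_t, discount factor 1/(1+y/m)^(m*t), PV):
  t = 0.5000: CF_t = 2.450000, DF = 0.984252, PV = 2.411417
  t = 1.0000: CF_t = 2.450000, DF = 0.968752, PV = 2.373442
  t = 1.5000: CF_t = 2.450000, DF = 0.953496, PV = 2.336065
  t = 2.0000: CF_t = 2.450000, DF = 0.938480, PV = 2.299277
  t = 2.5000: CF_t = 2.450000, DF = 0.923701, PV = 2.263068
  t = 3.0000: CF_t = 2.450000, DF = 0.909155, PV = 2.227429
  t = 3.5000: CF_t = 2.450000, DF = 0.894837, PV = 2.192351
  t = 4.0000: CF_t = 2.450000, DF = 0.880745, PV = 2.157826
  t = 4.5000: CF_t = 2.450000, DF = 0.866875, PV = 2.123844
  t = 5.0000: CF_t = 2.450000, DF = 0.853224, PV = 2.090398
  t = 5.5000: CF_t = 2.450000, DF = 0.839787, PV = 2.057478
  t = 6.0000: CF_t = 2.450000, DF = 0.826562, PV = 2.025077
  t = 6.5000: CF_t = 2.450000, DF = 0.813545, PV = 1.993186
  t = 7.0000: CF_t = 2.450000, DF = 0.800734, PV = 1.961797
  t = 7.5000: CF_t = 2.450000, DF = 0.788124, PV = 1.930903
  t = 8.0000: CF_t = 2.450000, DF = 0.775712, PV = 1.900495
  t = 8.5000: CF_t = 2.450000, DF = 0.763496, PV = 1.870566
  t = 9.0000: CF_t = 2.450000, DF = 0.751473, PV = 1.841108
  t = 9.5000: CF_t = 2.450000, DF = 0.739639, PV = 1.812114
  t = 10.0000: CF_t = 102.450000, DF = 0.727991, PV = 74.582649
Price P = sum_t PV_t = 114.450493
Convexity numerator sum_t t*(t + 1/m) * CF_t / (1+y/m)^(m*t + 2):
  t = 0.5000: term = 1.168033
  t = 1.0000: term = 3.448915
  t = 1.5000: term = 6.789203
  t = 2.0000: term = 11.137144
  t = 2.5000: term = 16.442634
  t = 3.0000: term = 22.657173
  t = 3.5000: term = 29.733823
  t = 4.0000: term = 37.627166
  t = 4.5000: term = 46.293265
  t = 5.0000: term = 55.689624
  t = 5.5000: term = 65.775146
  t = 6.0000: term = 76.510102
  t = 6.5000: term = 87.856088
  t = 7.0000: term = 99.775993
  t = 7.5000: term = 112.233963
  t = 8.0000: term = 125.195366
  t = 8.5000: term = 138.626759
  t = 9.0000: term = 152.495855
  t = 9.5000: term = 166.771495
  t = 10.0000: term = 7586.468990
Convexity = (1/P) * sum = 8842.696738 / 114.450493 = 77.262199


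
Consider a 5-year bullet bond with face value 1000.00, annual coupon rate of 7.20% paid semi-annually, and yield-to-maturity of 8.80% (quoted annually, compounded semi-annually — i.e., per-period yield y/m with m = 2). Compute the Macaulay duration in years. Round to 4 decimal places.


Coupon per period c = face * coupon_rate / m = 36.000000
Periods per year m = 2; per-period yield y/m = 0.044000
Number of cashflows N = 10
Cashflows (t years, CF_t, discount factor 1/(1+y/m)^(m*t), PV):
  t = 0.5000: CF_t = 36.000000, DF = 0.957854, PV = 34.482759
  t = 1.0000: CF_t = 36.000000, DF = 0.917485, PV = 33.029462
  t = 1.5000: CF_t = 36.000000, DF = 0.878817, PV = 31.637416
  t = 2.0000: CF_t = 36.000000, DF = 0.841779, PV = 30.304038
  t = 2.5000: CF_t = 36.000000, DF = 0.806302, PV = 29.026857
  t = 3.0000: CF_t = 36.000000, DF = 0.772320, PV = 27.803502
  t = 3.5000: CF_t = 36.000000, DF = 0.739770, PV = 26.631707
  t = 4.0000: CF_t = 36.000000, DF = 0.708592, PV = 25.509298
  t = 4.5000: CF_t = 36.000000, DF = 0.678728, PV = 24.434194
  t = 5.0000: CF_t = 1036.000000, DF = 0.650122, PV = 673.526626
Price P = sum_t PV_t = 936.385859
Macaulay numerator sum_t t * PV_t:
  t * PV_t at t = 0.5000: 17.241379
  t * PV_t at t = 1.0000: 33.029462
  t * PV_t at t = 1.5000: 47.456124
  t * PV_t at t = 2.0000: 60.608077
  t * PV_t at t = 2.5000: 72.567142
  t * PV_t at t = 3.0000: 83.410507
  t * PV_t at t = 3.5000: 93.210976
  t * PV_t at t = 4.0000: 102.037193
  t * PV_t at t = 4.5000: 109.953872
  t * PV_t at t = 5.0000: 3367.633128
Macaulay duration D = (sum_t t * PV_t) / P = 3987.147860 / 936.385859 = 4.258018

Answer: Macaulay duration = 4.2580 years


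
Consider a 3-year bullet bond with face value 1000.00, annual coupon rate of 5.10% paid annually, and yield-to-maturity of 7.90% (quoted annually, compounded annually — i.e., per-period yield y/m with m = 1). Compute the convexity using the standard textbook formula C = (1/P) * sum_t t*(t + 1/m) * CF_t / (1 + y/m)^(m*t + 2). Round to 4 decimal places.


Coupon per period c = face * coupon_rate / m = 51.000000
Periods per year m = 1; per-period yield y/m = 0.079000
Number of cashflows N = 3
Cashflows (t years, CF_t, discount factor 1/(1+y/m)^(m*t), PV):
  t = 1.0000: CF_t = 51.000000, DF = 0.926784, PV = 47.265987
  t = 2.0000: CF_t = 51.000000, DF = 0.858929, PV = 43.805363
  t = 3.0000: CF_t = 1051.000000, DF = 0.796041, PV = 836.639533
Price P = sum_t PV_t = 927.710883
Convexity numerator sum_t t*(t + 1/m) * CF_t / (1+y/m)^(m*t + 2):
  t = 1.0000: term = 81.196225
  t = 2.0000: term = 225.754101
  t = 3.0000: term = 8623.364401
Convexity = (1/P) * sum = 8930.314727 / 927.710883 = 9.626183

Answer: Convexity = 9.6262


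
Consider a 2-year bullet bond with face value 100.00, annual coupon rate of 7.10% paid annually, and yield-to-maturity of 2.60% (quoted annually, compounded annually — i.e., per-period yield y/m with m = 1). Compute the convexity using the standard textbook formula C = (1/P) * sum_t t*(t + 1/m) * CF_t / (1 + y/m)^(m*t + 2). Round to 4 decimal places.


Coupon per period c = face * coupon_rate / m = 7.100000
Periods per year m = 1; per-period yield y/m = 0.026000
Number of cashflows N = 2
Cashflows (t years, CF_t, discount factor 1/(1+y/m)^(m*t), PV):
  t = 1.0000: CF_t = 7.100000, DF = 0.974659, PV = 6.920078
  t = 2.0000: CF_t = 107.100000, DF = 0.949960, PV = 101.740707
Price P = sum_t PV_t = 108.660785
Convexity numerator sum_t t*(t + 1/m) * CF_t / (1+y/m)^(m*t + 2):
  t = 1.0000: term = 13.147593
  t = 2.0000: term = 579.897556
Convexity = (1/P) * sum = 593.045149 / 108.660785 = 5.457766

Answer: Convexity = 5.4578


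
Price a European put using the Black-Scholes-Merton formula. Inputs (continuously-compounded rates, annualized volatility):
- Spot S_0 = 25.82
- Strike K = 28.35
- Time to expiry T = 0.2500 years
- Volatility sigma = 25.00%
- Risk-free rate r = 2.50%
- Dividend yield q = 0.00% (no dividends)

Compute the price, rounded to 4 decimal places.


d1 = (ln(S/K) + (r - q + 0.5*sigma^2) * T) / (sigma * sqrt(T)) = -0.63532116
d2 = d1 - sigma * sqrt(T) = -0.76032116
exp(-rT) = 0.99376949; exp(-qT) = 1.00000000
P = K * exp(-rT) * N(-d2) - S_0 * exp(-qT) * N(-d1)
N(-d1) = 0.73739051; N(-d2) = 0.77646868
P = 28.3500 * 0.99376949 * 0.77646868 - 25.8200 * 1.00000000 * 0.73739051 = 2.8363

Answer: Price = 2.8363


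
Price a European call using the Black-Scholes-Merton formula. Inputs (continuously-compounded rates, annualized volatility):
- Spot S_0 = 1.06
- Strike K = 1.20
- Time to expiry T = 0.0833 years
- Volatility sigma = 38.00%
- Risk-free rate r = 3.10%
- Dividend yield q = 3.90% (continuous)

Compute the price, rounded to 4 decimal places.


Answer: Price = 0.0079

Derivation:
d1 = (ln(S/K) + (r - q + 0.5*sigma^2) * T) / (sigma * sqrt(T)) = -1.08233609
d2 = d1 - sigma * sqrt(T) = -1.19201070
exp(-rT) = 0.99742103; exp(-qT) = 0.99675657
C = S_0 * exp(-qT) * N(d1) - K * exp(-rT) * N(d2)
N(d1) = 0.13955161; N(d2) = 0.11662852
C = 1.0600 * 0.99675657 * 0.13955161 - 1.2000 * 0.99742103 * 0.11662852 = 0.0079


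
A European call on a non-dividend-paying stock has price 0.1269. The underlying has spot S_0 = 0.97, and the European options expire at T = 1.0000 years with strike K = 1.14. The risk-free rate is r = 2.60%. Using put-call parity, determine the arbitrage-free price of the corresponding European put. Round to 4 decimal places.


Put-call parity: C - P = S_0 * exp(-qT) - K * exp(-rT).
S_0 * exp(-qT) = 0.9700 * 1.00000000 = 0.97000000
K * exp(-rT) = 1.1400 * 0.97433509 = 1.11074200
P = C - S*exp(-qT) + K*exp(-rT)
P = 0.1269 - 0.97000000 + 1.11074200 = 0.2676

Answer: Put price = 0.2676


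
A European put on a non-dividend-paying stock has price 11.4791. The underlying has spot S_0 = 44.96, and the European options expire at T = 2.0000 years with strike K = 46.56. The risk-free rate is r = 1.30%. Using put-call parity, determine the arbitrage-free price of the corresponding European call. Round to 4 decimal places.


Answer: Call price = 11.0741

Derivation:
Put-call parity: C - P = S_0 * exp(-qT) - K * exp(-rT).
S_0 * exp(-qT) = 44.9600 * 1.00000000 = 44.96000000
K * exp(-rT) = 46.5600 * 0.97433509 = 45.36504177
C = P + S*exp(-qT) - K*exp(-rT)
C = 11.4791 + 44.96000000 - 45.36504177 = 11.0741


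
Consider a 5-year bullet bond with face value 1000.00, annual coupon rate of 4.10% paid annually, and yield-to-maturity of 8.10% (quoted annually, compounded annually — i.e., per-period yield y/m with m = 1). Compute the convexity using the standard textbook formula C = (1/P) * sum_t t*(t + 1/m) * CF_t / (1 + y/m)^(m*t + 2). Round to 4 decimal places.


Answer: Convexity = 22.8342

Derivation:
Coupon per period c = face * coupon_rate / m = 41.000000
Periods per year m = 1; per-period yield y/m = 0.081000
Number of cashflows N = 5
Cashflows (t years, CF_t, discount factor 1/(1+y/m)^(m*t), PV):
  t = 1.0000: CF_t = 41.000000, DF = 0.925069, PV = 37.927845
  t = 2.0000: CF_t = 41.000000, DF = 0.855753, PV = 35.085888
  t = 3.0000: CF_t = 41.000000, DF = 0.791631, PV = 32.456880
  t = 4.0000: CF_t = 41.000000, DF = 0.732314, PV = 30.024866
  t = 5.0000: CF_t = 1041.000000, DF = 0.677441, PV = 705.216167
Price P = sum_t PV_t = 840.711646
Convexity numerator sum_t t*(t + 1/m) * CF_t / (1+y/m)^(m*t + 2):
  t = 1.0000: term = 64.913761
  t = 2.0000: term = 180.149197
  t = 3.0000: term = 333.301013
  t = 4.0000: term = 513.877602
  t = 5.0000: term = 18104.733089
Convexity = (1/P) * sum = 19196.974661 / 840.711646 = 22.834196


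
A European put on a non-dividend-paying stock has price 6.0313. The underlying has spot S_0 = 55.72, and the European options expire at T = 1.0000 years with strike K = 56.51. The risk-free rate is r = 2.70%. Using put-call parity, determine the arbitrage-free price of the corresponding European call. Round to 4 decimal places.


Answer: Call price = 6.7467

Derivation:
Put-call parity: C - P = S_0 * exp(-qT) - K * exp(-rT).
S_0 * exp(-qT) = 55.7200 * 1.00000000 = 55.72000000
K * exp(-rT) = 56.5100 * 0.97336124 = 55.00464376
C = P + S*exp(-qT) - K*exp(-rT)
C = 6.0313 + 55.72000000 - 55.00464376 = 6.7467


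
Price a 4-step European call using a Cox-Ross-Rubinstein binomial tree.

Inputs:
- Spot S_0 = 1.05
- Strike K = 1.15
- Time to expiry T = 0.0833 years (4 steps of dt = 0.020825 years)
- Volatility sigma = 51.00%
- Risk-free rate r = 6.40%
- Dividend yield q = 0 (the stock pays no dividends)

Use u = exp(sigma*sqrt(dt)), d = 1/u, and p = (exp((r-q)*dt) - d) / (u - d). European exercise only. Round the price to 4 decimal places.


Answer: Price = V(0,0) = 0.0309

Derivation:
dt = T/N = 0.020825
u = exp(sigma*sqrt(dt)) = 1.076373; d = 1/u = 0.929046
p = (exp((r-q)*dt) - d) / (u - d) = 0.490661
Discount per step: exp(-r*dt) = 0.998668
Stock lattice S(k, i) with i counting down-moves:
  k=0: S(0,0) = 1.0500
  k=1: S(1,0) = 1.1302; S(1,1) = 0.9755
  k=2: S(2,0) = 1.2165; S(2,1) = 1.0500; S(2,2) = 0.9063
  k=3: S(3,0) = 1.3094; S(3,1) = 1.1302; S(3,2) = 0.9755; S(3,3) = 0.8420
  k=4: S(4,0) = 1.4094; S(4,1) = 1.2165; S(4,2) = 1.0500; S(4,3) = 0.9063; S(4,4) = 0.7822
Terminal payoffs V(N, i) = max(S_T - K, 0):
  V(4,0) = 0.259422; V(4,1) = 0.066509; V(4,2) = 0.000000; V(4,3) = 0.000000; V(4,4) = 0.000000
Backward induction: V(k, i) = exp(-r*dt) * [p * V(k+1, i) + (1-p) * V(k+1, i+1)].
  V(3,0) = exp(-r*dt) * [p*0.259422 + (1-p)*0.066509] = 0.160949
  V(3,1) = exp(-r*dt) * [p*0.066509 + (1-p)*0.000000] = 0.032590
  V(3,2) = exp(-r*dt) * [p*0.000000 + (1-p)*0.000000] = 0.000000
  V(3,3) = exp(-r*dt) * [p*0.000000 + (1-p)*0.000000] = 0.000000
  V(2,0) = exp(-r*dt) * [p*0.160949 + (1-p)*0.032590] = 0.095444
  V(2,1) = exp(-r*dt) * [p*0.032590 + (1-p)*0.000000] = 0.015969
  V(2,2) = exp(-r*dt) * [p*0.000000 + (1-p)*0.000000] = 0.000000
  V(1,0) = exp(-r*dt) * [p*0.095444 + (1-p)*0.015969] = 0.054891
  V(1,1) = exp(-r*dt) * [p*0.015969 + (1-p)*0.000000] = 0.007825
  V(0,0) = exp(-r*dt) * [p*0.054891 + (1-p)*0.007825] = 0.030877


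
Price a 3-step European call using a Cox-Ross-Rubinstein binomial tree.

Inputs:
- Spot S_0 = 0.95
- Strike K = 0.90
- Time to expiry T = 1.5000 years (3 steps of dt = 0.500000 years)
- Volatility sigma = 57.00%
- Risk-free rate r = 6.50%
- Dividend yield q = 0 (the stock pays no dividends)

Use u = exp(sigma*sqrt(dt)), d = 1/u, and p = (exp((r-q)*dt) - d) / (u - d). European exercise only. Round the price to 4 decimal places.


dt = T/N = 0.500000
u = exp(sigma*sqrt(dt)) = 1.496383; d = 1/u = 0.668278
p = (exp((r-q)*dt) - d) / (u - d) = 0.440471
Discount per step: exp(-r*dt) = 0.968022
Stock lattice S(k, i) with i counting down-moves:
  k=0: S(0,0) = 0.9500
  k=1: S(1,0) = 1.4216; S(1,1) = 0.6349
  k=2: S(2,0) = 2.1272; S(2,1) = 0.9500; S(2,2) = 0.4243
  k=3: S(3,0) = 3.1831; S(3,1) = 1.4216; S(3,2) = 0.6349; S(3,3) = 0.2835
Terminal payoffs V(N, i) = max(S_T - K, 0):
  V(3,0) = 2.283112; V(3,1) = 0.521564; V(3,2) = 0.000000; V(3,3) = 0.000000
Backward induction: V(k, i) = exp(-r*dt) * [p * V(k+1, i) + (1-p) * V(k+1, i+1)].
  V(2,0) = exp(-r*dt) * [p*2.283112 + (1-p)*0.521564] = 1.255984
  V(2,1) = exp(-r*dt) * [p*0.521564 + (1-p)*0.000000] = 0.222387
  V(2,2) = exp(-r*dt) * [p*0.000000 + (1-p)*0.000000] = 0.000000
  V(1,0) = exp(-r*dt) * [p*1.255984 + (1-p)*0.222387] = 0.655986
  V(1,1) = exp(-r*dt) * [p*0.222387 + (1-p)*0.000000] = 0.094823
  V(0,0) = exp(-r*dt) * [p*0.655986 + (1-p)*0.094823] = 0.331062

Answer: Price = V(0,0) = 0.3311


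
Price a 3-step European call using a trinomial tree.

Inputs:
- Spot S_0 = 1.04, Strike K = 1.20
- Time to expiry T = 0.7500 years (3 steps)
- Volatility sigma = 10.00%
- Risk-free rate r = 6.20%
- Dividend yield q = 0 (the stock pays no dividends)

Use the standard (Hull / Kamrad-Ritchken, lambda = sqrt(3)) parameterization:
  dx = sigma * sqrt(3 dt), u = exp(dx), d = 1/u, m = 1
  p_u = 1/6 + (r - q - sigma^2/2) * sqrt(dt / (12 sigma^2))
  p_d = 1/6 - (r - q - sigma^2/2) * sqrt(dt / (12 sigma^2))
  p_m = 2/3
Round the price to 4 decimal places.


Answer: Price = V(0,0) = 0.0065

Derivation:
dt = T/N = 0.250000; dx = sigma*sqrt(3*dt) = 0.086603
u = exp(dx) = 1.090463; d = 1/u = 0.917042
p_u = 0.248939, p_m = 0.666667, p_d = 0.084394
Discount per step: exp(-r*dt) = 0.984620
Stock lattice S(k, j) with j the centered position index:
  k=0: S(0,+0) = 1.0400
  k=1: S(1,-1) = 0.9537; S(1,+0) = 1.0400; S(1,+1) = 1.1341
  k=2: S(2,-2) = 0.8746; S(2,-1) = 0.9537; S(2,+0) = 1.0400; S(2,+1) = 1.1341; S(2,+2) = 1.2367
  k=3: S(3,-3) = 0.8020; S(3,-2) = 0.8746; S(3,-1) = 0.9537; S(3,+0) = 1.0400; S(3,+1) = 1.1341; S(3,+2) = 1.2367; S(3,+3) = 1.3485
Terminal payoffs V(N, j) = max(S_T - K, 0):
  V(3,-3) = 0.000000; V(3,-2) = 0.000000; V(3,-1) = 0.000000; V(3,+0) = 0.000000; V(3,+1) = 0.000000; V(3,+2) = 0.036674; V(3,+3) = 0.148548
Backward induction: V(k, j) = exp(-r*dt) * [p_u * V(k+1, j+1) + p_m * V(k+1, j) + p_d * V(k+1, j-1)]
  V(2,-2) = exp(-r*dt) * [p_u*0.000000 + p_m*0.000000 + p_d*0.000000] = 0.000000
  V(2,-1) = exp(-r*dt) * [p_u*0.000000 + p_m*0.000000 + p_d*0.000000] = 0.000000
  V(2,+0) = exp(-r*dt) * [p_u*0.000000 + p_m*0.000000 + p_d*0.000000] = 0.000000
  V(2,+1) = exp(-r*dt) * [p_u*0.036674 + p_m*0.000000 + p_d*0.000000] = 0.008989
  V(2,+2) = exp(-r*dt) * [p_u*0.148548 + p_m*0.036674 + p_d*0.000000] = 0.060484
  V(1,-1) = exp(-r*dt) * [p_u*0.000000 + p_m*0.000000 + p_d*0.000000] = 0.000000
  V(1,+0) = exp(-r*dt) * [p_u*0.008989 + p_m*0.000000 + p_d*0.000000] = 0.002203
  V(1,+1) = exp(-r*dt) * [p_u*0.060484 + p_m*0.008989 + p_d*0.000000] = 0.020726
  V(0,+0) = exp(-r*dt) * [p_u*0.020726 + p_m*0.002203 + p_d*0.000000] = 0.006526


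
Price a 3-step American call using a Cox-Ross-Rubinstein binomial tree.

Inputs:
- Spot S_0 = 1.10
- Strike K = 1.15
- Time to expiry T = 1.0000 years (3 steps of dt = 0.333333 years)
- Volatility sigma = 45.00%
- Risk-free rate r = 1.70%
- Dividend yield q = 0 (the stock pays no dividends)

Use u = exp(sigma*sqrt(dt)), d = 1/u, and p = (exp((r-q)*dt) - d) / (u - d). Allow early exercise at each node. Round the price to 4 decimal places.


Answer: Price = V(0,0) = 0.1989

Derivation:
dt = T/N = 0.333333
u = exp(sigma*sqrt(dt)) = 1.296681; d = 1/u = 0.771200
p = (exp((r-q)*dt) - d) / (u - d) = 0.446225
Discount per step: exp(-r*dt) = 0.994349
Stock lattice S(k, i) with i counting down-moves:
  k=0: S(0,0) = 1.1000
  k=1: S(1,0) = 1.4263; S(1,1) = 0.8483
  k=2: S(2,0) = 1.8495; S(2,1) = 1.1000; S(2,2) = 0.6542
  k=3: S(3,0) = 2.3982; S(3,1) = 1.4263; S(3,2) = 0.8483; S(3,3) = 0.5045
Terminal payoffs V(N, i) = max(S_T - K, 0):
  V(3,0) = 1.248235; V(3,1) = 0.276349; V(3,2) = 0.000000; V(3,3) = 0.000000
Backward induction: V(k, i) = exp(-r*dt) * [p * V(k+1, i) + (1-p) * V(k+1, i+1)]; then take max(V_cont, immediate exercise) for American.
  V(2,0) = exp(-r*dt) * [p*1.248235 + (1-p)*0.276349] = 0.706017; exercise = 0.699519; V(2,0) = max -> 0.706017
  V(2,1) = exp(-r*dt) * [p*0.276349 + (1-p)*0.000000] = 0.122617; exercise = 0.000000; V(2,1) = max -> 0.122617
  V(2,2) = exp(-r*dt) * [p*0.000000 + (1-p)*0.000000] = 0.000000; exercise = 0.000000; V(2,2) = max -> 0.000000
  V(1,0) = exp(-r*dt) * [p*0.706017 + (1-p)*0.122617] = 0.380781; exercise = 0.276349; V(1,0) = max -> 0.380781
  V(1,1) = exp(-r*dt) * [p*0.122617 + (1-p)*0.000000] = 0.054406; exercise = 0.000000; V(1,1) = max -> 0.054406
  V(0,0) = exp(-r*dt) * [p*0.380781 + (1-p)*0.054406] = 0.198912; exercise = 0.000000; V(0,0) = max -> 0.198912


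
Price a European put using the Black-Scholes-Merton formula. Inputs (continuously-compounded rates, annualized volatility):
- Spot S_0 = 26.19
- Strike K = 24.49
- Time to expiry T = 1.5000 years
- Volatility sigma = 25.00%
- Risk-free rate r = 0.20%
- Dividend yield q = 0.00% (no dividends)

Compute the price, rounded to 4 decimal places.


Answer: Price = 2.2718

Derivation:
d1 = (ln(S/K) + (r - q + 0.5*sigma^2) * T) / (sigma * sqrt(T)) = 0.38208051
d2 = d1 - sigma * sqrt(T) = 0.07589430
exp(-rT) = 0.99700450; exp(-qT) = 1.00000000
P = K * exp(-rT) * N(-d2) - S_0 * exp(-qT) * N(-d1)
N(-d1) = 0.35120082; N(-d2) = 0.46975160
P = 24.4900 * 0.99700450 * 0.46975160 - 26.1900 * 1.00000000 * 0.35120082 = 2.2718


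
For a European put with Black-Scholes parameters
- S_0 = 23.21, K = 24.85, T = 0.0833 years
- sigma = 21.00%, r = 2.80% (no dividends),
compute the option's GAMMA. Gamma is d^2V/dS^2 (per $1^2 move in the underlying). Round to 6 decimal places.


Answer: Gamma = 0.162097

Derivation:
d1 = -1.0576758718; d2 = -1.1182855245
phi(d1) = 0.2280300961; exp(-qT) = 1.0000000000; exp(-rT) = 0.9976703179
Gamma = exp(-qT) * phi(d1) / (S * sigma * sqrt(T)) = 1.0000000000 * 0.2280300961 / (23.2100 * 0.2100 * 0.2886173938) = 0.162097


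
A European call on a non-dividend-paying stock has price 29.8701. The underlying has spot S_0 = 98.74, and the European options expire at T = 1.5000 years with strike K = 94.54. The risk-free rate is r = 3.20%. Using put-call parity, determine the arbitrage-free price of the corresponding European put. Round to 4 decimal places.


Put-call parity: C - P = S_0 * exp(-qT) - K * exp(-rT).
S_0 * exp(-qT) = 98.7400 * 1.00000000 = 98.74000000
K * exp(-rT) = 94.5400 * 0.95313379 = 90.10926823
P = C - S*exp(-qT) + K*exp(-rT)
P = 29.8701 - 98.74000000 + 90.10926823 = 21.2394

Answer: Put price = 21.2394


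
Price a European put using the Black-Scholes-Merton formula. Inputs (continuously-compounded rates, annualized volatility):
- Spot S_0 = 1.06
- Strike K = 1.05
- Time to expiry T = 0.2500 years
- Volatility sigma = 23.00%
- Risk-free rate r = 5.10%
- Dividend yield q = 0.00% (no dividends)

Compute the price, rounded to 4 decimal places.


Answer: Price = 0.0373

Derivation:
d1 = (ln(S/K) + (r - q + 0.5*sigma^2) * T) / (sigma * sqrt(T)) = 0.25079343
d2 = d1 - sigma * sqrt(T) = 0.13579343
exp(-rT) = 0.98733094; exp(-qT) = 1.00000000
P = K * exp(-rT) * N(-d2) - S_0 * exp(-qT) * N(-d1)
N(-d1) = 0.40098691; N(-d2) = 0.44599229
P = 1.0500 * 0.98733094 * 0.44599229 - 1.0600 * 1.00000000 * 0.40098691 = 0.0373


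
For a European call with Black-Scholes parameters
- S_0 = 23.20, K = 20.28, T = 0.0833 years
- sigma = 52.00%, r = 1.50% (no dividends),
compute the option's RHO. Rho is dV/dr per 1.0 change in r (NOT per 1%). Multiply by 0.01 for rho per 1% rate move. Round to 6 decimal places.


Answer: Rho = 1.344056

Derivation:
d1 = 0.9796624229; d2 = 0.8295813781
phi(d1) = 0.2468911409; exp(-qT) = 1.0000000000; exp(-rT) = 0.9987512803
N(d2) = 0.7966122455
Rho = K*T*exp(-rT)*N(d2) = 20.2800 * 0.0833 * 0.9987512803 * 0.7966122455 = 1.344056


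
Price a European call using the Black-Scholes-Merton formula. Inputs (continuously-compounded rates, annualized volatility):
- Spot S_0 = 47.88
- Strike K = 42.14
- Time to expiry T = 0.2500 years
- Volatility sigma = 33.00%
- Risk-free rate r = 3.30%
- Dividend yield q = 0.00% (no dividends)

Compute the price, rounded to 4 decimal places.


Answer: Price = 6.9349

Derivation:
d1 = (ln(S/K) + (r - q + 0.5*sigma^2) * T) / (sigma * sqrt(T)) = 0.90644226
d2 = d1 - sigma * sqrt(T) = 0.74144226
exp(-rT) = 0.99178394; exp(-qT) = 1.00000000
C = S_0 * exp(-qT) * N(d1) - K * exp(-rT) * N(d2)
N(d1) = 0.81764909; N(d2) = 0.77078733
C = 47.8800 * 1.00000000 * 0.81764909 - 42.1400 * 0.99178394 * 0.77078733 = 6.9349


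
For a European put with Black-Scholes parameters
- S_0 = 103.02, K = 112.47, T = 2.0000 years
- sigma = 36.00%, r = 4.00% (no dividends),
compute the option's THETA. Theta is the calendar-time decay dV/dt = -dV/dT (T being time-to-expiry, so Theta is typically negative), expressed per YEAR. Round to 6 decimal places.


Answer: Theta = -2.565286

Derivation:
d1 = 0.2393097320; d2 = -0.2698071504
phi(d1) = 0.3876807423; exp(-qT) = 1.0000000000; exp(-rT) = 0.9231163464
Theta = -S*exp(-qT)*phi(d1)*sigma/(2*sqrt(T)) + r*K*exp(-rT)*N(-d2) - q*S*exp(-qT)*N(-d1)
N(-d1) = 0.4054327098; N(-d2) = 0.6063456892; sqrt(T) = 1.4142135624
Term 1 = -103.0200 * 1.0000000000 * 0.3876807423 * 0.3600 / (2 * 1.4142135624) = -5.0833882548
Term 2 = 0.0400 * 112.4700 * 0.9231163464 * 0.6063456892 = 2.5181026046
Term 3 = 0 (no dividend yield, q = 0)
Theta = -5.0833882548 + (2.5181026046) + (0.0000000000) = -2.565286


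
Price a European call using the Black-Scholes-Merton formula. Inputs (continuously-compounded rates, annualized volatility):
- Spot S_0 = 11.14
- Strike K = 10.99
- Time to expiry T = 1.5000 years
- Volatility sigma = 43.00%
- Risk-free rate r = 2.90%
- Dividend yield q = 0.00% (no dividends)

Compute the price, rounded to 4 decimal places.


d1 = (ln(S/K) + (r - q + 0.5*sigma^2) * T) / (sigma * sqrt(T)) = 0.37166063
d2 = d1 - sigma * sqrt(T) = -0.15497966
exp(-rT) = 0.95743255; exp(-qT) = 1.00000000
C = S_0 * exp(-qT) * N(d1) - K * exp(-rT) * N(d2)
N(d1) = 0.64492723; N(d2) = 0.43841868
C = 11.1400 * 1.00000000 * 0.64492723 - 10.9900 * 0.95743255 * 0.43841868 = 2.5714

Answer: Price = 2.5714


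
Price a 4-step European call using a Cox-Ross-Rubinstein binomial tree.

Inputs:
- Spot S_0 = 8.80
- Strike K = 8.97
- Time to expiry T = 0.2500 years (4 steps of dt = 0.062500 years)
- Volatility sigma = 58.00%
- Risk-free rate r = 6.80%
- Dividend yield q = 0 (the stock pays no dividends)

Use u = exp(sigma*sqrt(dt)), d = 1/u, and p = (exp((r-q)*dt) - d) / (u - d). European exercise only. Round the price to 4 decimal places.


dt = T/N = 0.062500
u = exp(sigma*sqrt(dt)) = 1.156040; d = 1/u = 0.865022
p = (exp((r-q)*dt) - d) / (u - d) = 0.478448
Discount per step: exp(-r*dt) = 0.995759
Stock lattice S(k, i) with i counting down-moves:
  k=0: S(0,0) = 8.8000
  k=1: S(1,0) = 10.1731; S(1,1) = 7.6122
  k=2: S(2,0) = 11.7606; S(2,1) = 8.8000; S(2,2) = 6.5847
  k=3: S(3,0) = 13.5957; S(3,1) = 10.1731; S(3,2) = 7.6122; S(3,3) = 5.6959
  k=4: S(4,0) = 15.7171; S(4,1) = 11.7606; S(4,2) = 8.8000; S(4,3) = 6.5847; S(4,4) = 4.9271
Terminal payoffs V(N, i) = max(S_T - K, 0):
  V(4,0) = 6.747138; V(4,1) = 2.790562; V(4,2) = 0.000000; V(4,3) = 0.000000; V(4,4) = 0.000000
Backward induction: V(k, i) = exp(-r*dt) * [p * V(k+1, i) + (1-p) * V(k+1, i+1)].
  V(3,0) = exp(-r*dt) * [p*6.747138 + (1-p)*2.790562] = 4.663717
  V(3,1) = exp(-r*dt) * [p*2.790562 + (1-p)*0.000000] = 1.329478
  V(3,2) = exp(-r*dt) * [p*0.000000 + (1-p)*0.000000] = 0.000000
  V(3,3) = exp(-r*dt) * [p*0.000000 + (1-p)*0.000000] = 0.000000
  V(2,0) = exp(-r*dt) * [p*4.663717 + (1-p)*1.329478] = 2.912335
  V(2,1) = exp(-r*dt) * [p*1.329478 + (1-p)*0.000000] = 0.633389
  V(2,2) = exp(-r*dt) * [p*0.000000 + (1-p)*0.000000] = 0.000000
  V(1,0) = exp(-r*dt) * [p*2.912335 + (1-p)*0.633389] = 1.716437
  V(1,1) = exp(-r*dt) * [p*0.633389 + (1-p)*0.000000] = 0.301759
  V(0,0) = exp(-r*dt) * [p*1.716437 + (1-p)*0.301759] = 0.974459

Answer: Price = V(0,0) = 0.9745


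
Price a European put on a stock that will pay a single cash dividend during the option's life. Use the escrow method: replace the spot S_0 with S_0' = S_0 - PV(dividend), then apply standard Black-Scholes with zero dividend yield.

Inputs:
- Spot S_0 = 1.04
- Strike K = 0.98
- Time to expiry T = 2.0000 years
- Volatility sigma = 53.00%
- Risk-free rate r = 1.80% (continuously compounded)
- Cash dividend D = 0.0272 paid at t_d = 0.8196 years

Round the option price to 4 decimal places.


PV(D) = D * exp(-r * t_d) = 0.0272 * 0.98535549 = 0.02680167
S_0' = S_0 - PV(D) = 1.0400 - 0.02680167 = 1.01319833
d1 = (ln(S_0'/K) + (r + sigma^2/2)*T) / (sigma*sqrt(T)) = 0.46724375
d2 = d1 - sigma*sqrt(T) = -0.28228944
exp(-rT) = 0.96464029
N(-d1) = 0.32016275; N(-d2) = 0.61113921
P = K * exp(-rT) * N(-d2) - S_0' * N(-d1) = 0.9800 * 0.96464029 * 0.61113921 - 1.01319833 * 0.32016275 = 0.2534

Answer: Price = 0.2534


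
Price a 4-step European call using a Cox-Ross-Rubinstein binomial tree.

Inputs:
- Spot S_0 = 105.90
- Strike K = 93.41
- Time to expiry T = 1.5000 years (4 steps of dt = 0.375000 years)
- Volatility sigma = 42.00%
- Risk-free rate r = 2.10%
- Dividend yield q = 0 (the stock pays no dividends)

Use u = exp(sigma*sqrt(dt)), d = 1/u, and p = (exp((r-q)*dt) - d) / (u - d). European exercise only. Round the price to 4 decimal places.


Answer: Price = V(0,0) = 28.9661

Derivation:
dt = T/N = 0.375000
u = exp(sigma*sqrt(dt)) = 1.293299; d = 1/u = 0.773216
p = (exp((r-q)*dt) - d) / (u - d) = 0.451255
Discount per step: exp(-r*dt) = 0.992156
Stock lattice S(k, i) with i counting down-moves:
  k=0: S(0,0) = 105.9000
  k=1: S(1,0) = 136.9604; S(1,1) = 81.8836
  k=2: S(2,0) = 177.1307; S(2,1) = 105.9000; S(2,2) = 63.3137
  k=3: S(3,0) = 229.0830; S(3,1) = 136.9604; S(3,2) = 81.8836; S(3,3) = 48.9552
  k=4: S(4,0) = 296.2729; S(4,1) = 177.1307; S(4,2) = 105.9000; S(4,3) = 63.3137; S(4,4) = 37.8530
Terminal payoffs V(N, i) = max(S_T - K, 0):
  V(4,0) = 202.862887; V(4,1) = 83.720739; V(4,2) = 12.490000; V(4,3) = 0.000000; V(4,4) = 0.000000
Backward induction: V(k, i) = exp(-r*dt) * [p * V(k+1, i) + (1-p) * V(k+1, i+1)].
  V(3,0) = exp(-r*dt) * [p*202.862887 + (1-p)*83.720739] = 136.405747
  V(3,1) = exp(-r*dt) * [p*83.720739 + (1-p)*12.490000] = 44.283093
  V(3,2) = exp(-r*dt) * [p*12.490000 + (1-p)*0.000000] = 5.591960
  V(3,3) = exp(-r*dt) * [p*0.000000 + (1-p)*0.000000] = 0.000000
  V(2,0) = exp(-r*dt) * [p*136.405747 + (1-p)*44.283093] = 85.180421
  V(2,1) = exp(-r*dt) * [p*44.283093 + (1-p)*5.591960] = 22.870694
  V(2,2) = exp(-r*dt) * [p*5.591960 + (1-p)*0.000000] = 2.503604
  V(1,0) = exp(-r*dt) * [p*85.180421 + (1-p)*22.870694] = 50.588290
  V(1,1) = exp(-r*dt) * [p*22.870694 + (1-p)*2.503604] = 11.602616
  V(0,0) = exp(-r*dt) * [p*50.588290 + (1-p)*11.602616] = 28.966073


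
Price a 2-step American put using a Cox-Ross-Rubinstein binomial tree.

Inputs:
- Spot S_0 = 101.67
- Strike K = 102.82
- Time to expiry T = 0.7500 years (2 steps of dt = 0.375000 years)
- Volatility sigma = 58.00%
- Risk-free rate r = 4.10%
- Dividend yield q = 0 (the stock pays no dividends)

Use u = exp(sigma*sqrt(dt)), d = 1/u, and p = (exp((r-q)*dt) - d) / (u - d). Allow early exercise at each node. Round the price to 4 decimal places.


dt = T/N = 0.375000
u = exp(sigma*sqrt(dt)) = 1.426432; d = 1/u = 0.701050
p = (exp((r-q)*dt) - d) / (u - d) = 0.433487
Discount per step: exp(-r*dt) = 0.984743
Stock lattice S(k, i) with i counting down-moves:
  k=0: S(0,0) = 101.6700
  k=1: S(1,0) = 145.0253; S(1,1) = 71.2758
  k=2: S(2,0) = 206.8687; S(2,1) = 101.6700; S(2,2) = 49.9679
Terminal payoffs V(N, i) = max(K - S_T, 0):
  V(2,0) = 0.000000; V(2,1) = 1.150000; V(2,2) = 52.852128
Backward induction: V(k, i) = exp(-r*dt) * [p * V(k+1, i) + (1-p) * V(k+1, i+1)]; then take max(V_cont, immediate exercise) for American.
  V(1,0) = exp(-r*dt) * [p*0.000000 + (1-p)*1.150000] = 0.641550; exercise = 0.000000; V(1,0) = max -> 0.641550
  V(1,1) = exp(-r*dt) * [p*1.150000 + (1-p)*52.852128] = 29.975476; exercise = 31.544243; V(1,1) = max -> 31.544243
  V(0,0) = exp(-r*dt) * [p*0.641550 + (1-p)*31.544243] = 17.871420; exercise = 1.150000; V(0,0) = max -> 17.871420

Answer: Price = V(0,0) = 17.8714


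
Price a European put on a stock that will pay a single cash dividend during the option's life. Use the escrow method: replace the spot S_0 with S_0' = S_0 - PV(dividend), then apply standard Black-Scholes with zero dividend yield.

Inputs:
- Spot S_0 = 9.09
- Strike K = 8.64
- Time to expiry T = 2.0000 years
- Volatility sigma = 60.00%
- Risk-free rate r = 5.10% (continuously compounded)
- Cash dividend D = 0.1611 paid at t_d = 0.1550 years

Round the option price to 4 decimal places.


PV(D) = D * exp(-r * t_d) = 0.1611 * 0.99212616 = 0.15983152
S_0' = S_0 - PV(D) = 9.0900 - 0.15983152 = 8.93016848
d1 = (ln(S_0'/K) + (r + sigma^2/2)*T) / (sigma*sqrt(T)) = 0.58340161
d2 = d1 - sigma*sqrt(T) = -0.26512653
exp(-rT) = 0.90302955
N(-d1) = 0.27981149; N(-d2) = 0.60454401
P = K * exp(-rT) * N(-d2) - S_0' * N(-d1) = 8.6400 * 0.90302955 * 0.60454401 - 8.93016848 * 0.27981149 = 2.2180

Answer: Price = 2.2180
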